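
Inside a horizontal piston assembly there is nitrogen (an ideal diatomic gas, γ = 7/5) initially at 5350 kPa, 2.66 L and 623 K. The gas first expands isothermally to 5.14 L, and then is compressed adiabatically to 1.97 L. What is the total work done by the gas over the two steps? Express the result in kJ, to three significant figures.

W_total ≈ -7.26 kJ

Step 1 (isothermal): W = P₁V₁ ln(V₂/V₁) = (14231) ln(5.14/2.66) = 9374 J.
After step 1: P = 2769 kPa, V = 5.14 L, T = 623 K.
Step 2 (adiabatic): W = (P₁V₁ − P₂V₂)/(γ−1) = (14231 − 20885)/0.4 = -16635 J.
W_total = 9374 − 16635 = -7261 J.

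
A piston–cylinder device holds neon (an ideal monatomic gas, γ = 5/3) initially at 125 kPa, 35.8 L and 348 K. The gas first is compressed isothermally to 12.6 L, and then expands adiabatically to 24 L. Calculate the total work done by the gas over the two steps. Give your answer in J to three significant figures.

Step 1 (isothermal): W = P₁V₁ ln(V₂/V₁) = (4475) ln(12.6/35.8) = -4673 J.
After step 1: P = 355.2 kPa, V = 12.6 L, T = 348 K.
Step 2 (adiabatic): W = (P₁V₁ − P₂V₂)/(γ−1) = (4475 − 2912)/0.667 = 2344 J.
W_total = -4673 + 2344 = -2329 J.

W_total ≈ -2330 J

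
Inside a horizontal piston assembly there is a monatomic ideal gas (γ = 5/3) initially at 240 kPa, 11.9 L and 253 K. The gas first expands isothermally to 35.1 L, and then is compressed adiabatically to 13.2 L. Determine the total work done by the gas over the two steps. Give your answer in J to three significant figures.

W_total ≈ -849 J

Step 1 (isothermal): W = P₁V₁ ln(V₂/V₁) = (2856) ln(35.1/11.9) = 3089 J.
After step 1: P = 81.37 kPa, V = 35.1 L, T = 253 K.
Step 2 (adiabatic): W = (P₁V₁ − P₂V₂)/(γ−1) = (2856 − 5482)/0.667 = -3939 J.
W_total = 3089 − 3939 = -849.3 J.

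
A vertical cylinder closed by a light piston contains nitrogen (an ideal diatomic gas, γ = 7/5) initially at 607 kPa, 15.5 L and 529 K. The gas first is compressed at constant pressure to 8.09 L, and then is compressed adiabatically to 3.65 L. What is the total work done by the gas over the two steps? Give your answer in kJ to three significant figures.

W_total ≈ -9.10 kJ

Step 1 (isobaric): W = PΔV = (607 kPa)(8.09 − 15.5 L) = -4498 J.
After step 1: P = 607 kPa, V = 8.09 L, T = 276.1 K.
Step 2 (adiabatic): W = (P₁V₁ − P₂V₂)/(γ−1) = (4911 − 6751)/0.4 = -4602 J.
W_total = -4498 − 4602 = -9100 J.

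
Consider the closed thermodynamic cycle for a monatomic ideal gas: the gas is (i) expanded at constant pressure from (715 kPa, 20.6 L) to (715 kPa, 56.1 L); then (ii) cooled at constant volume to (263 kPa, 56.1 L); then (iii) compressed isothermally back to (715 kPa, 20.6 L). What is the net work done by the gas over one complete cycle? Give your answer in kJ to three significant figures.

W_net ≈ 10.6 kJ

Leg (i): W = PΔV = (715)(56.1 − 20.6) = 25382 J.
Leg (ii): W = 0.
Leg (iii): W = PᵢVᵢ ln(V_f/Vᵢ) = (14754) ln(20.6/56.1) = -14782 J.
W_net = 25382 − 14782 = 10601 J.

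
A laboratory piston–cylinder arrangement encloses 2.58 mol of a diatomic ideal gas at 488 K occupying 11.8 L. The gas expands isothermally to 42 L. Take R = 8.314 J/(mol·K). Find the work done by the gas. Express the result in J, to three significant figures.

Isothermal: W = nRT ln(V₂/V₁).
W = (2.58)(8.314)(488) × ln(42/11.8)
  = 10468 × 1.27
W_by_gas = 13289 J.

W ≈ 13300 J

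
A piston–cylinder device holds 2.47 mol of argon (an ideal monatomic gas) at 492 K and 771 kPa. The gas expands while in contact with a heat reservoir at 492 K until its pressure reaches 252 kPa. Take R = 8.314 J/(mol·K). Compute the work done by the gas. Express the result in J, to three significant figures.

W ≈ 11300 J

Isothermal process: W = nRT ln(V₂/V₁) = nRT ln(P₁/P₂).
W = (2.47)(8.314)(492) × ln(771/252)
  = 10104 × ln(3.06) = 10104 × 1.118
W_by_gas = 11298 J.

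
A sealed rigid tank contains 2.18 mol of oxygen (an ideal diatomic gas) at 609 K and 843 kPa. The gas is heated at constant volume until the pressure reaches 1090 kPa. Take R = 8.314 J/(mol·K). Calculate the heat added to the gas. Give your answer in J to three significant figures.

Constant volume ⇒ W = 0, so Q = ΔU = nCᵥΔT with Cᵥ = 5R/2 = 20.79 J/(mol·K).
At constant V, T₂/T₁ = P₂/P₁ ⇒ ΔT = T₁(P₂/P₁ − 1) = 609·(1090/843 − 1) = 178.4 K.
ΔU = (2.18)(20.79)(178.4) = 8085 J.

Q ≈ 8090 J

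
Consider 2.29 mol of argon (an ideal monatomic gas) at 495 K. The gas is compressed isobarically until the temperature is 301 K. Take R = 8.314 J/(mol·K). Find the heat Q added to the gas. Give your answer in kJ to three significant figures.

Q ≈ -9.23 kJ

Isobaric: W = nRΔT = (2.29)(8.314)(-194) = -3694 J.
ΔU = nCᵥΔT with Cᵥ = 3R/2: ΔU = (2.29)(12.47)(-194) = -5540 J.
Q = ΔU + W = -5540 − 3694 = -9234 J.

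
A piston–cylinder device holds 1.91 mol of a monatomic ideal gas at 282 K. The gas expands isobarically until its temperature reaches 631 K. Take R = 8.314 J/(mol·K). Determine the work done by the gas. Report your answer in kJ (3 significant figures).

Isobaric: W = P ΔV = nR ΔT.
W = (1.91)(8.314)(631 − 282) = 5542 J.

W ≈ 5.54 kJ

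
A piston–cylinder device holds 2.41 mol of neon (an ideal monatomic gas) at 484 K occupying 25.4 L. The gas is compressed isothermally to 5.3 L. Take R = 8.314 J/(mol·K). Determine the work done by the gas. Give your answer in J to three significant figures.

Isothermal: W = nRT ln(V₂/V₁).
W = (2.41)(8.314)(484) × ln(5.3/25.4)
  = 9698 × -1.567
W_by_gas = -15197 J.

W ≈ -15200 J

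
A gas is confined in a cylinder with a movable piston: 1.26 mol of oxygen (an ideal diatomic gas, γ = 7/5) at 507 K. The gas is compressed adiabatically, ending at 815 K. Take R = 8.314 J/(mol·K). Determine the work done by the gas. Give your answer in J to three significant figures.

Adiabatic ⇒ Q = 0, so W_by = −ΔU = nCᵥ(T₁ − T₂).
Cᵥ = 5R/2 = 20.79 J/(mol·K).
W = (1.26)(20.79)(507 − 815) = -8066 J.

W ≈ -8070 J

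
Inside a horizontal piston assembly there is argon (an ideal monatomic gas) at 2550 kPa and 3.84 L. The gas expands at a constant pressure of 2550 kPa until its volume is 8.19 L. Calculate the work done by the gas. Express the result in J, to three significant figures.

W ≈ 11100 J

Isobaric: W = P ΔV.
W = (2550 kPa)(8.19 − 3.84 L) = (2550)(4.35) = 11092 J.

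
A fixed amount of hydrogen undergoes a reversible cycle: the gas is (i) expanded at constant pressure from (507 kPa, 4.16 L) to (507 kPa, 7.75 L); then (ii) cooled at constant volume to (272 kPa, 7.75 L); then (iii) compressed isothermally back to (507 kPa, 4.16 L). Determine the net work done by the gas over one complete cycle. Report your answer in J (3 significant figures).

Leg (i): W = PΔV = (507)(7.75 − 4.16) = 1820 J.
Leg (ii): W = 0.
Leg (iii): W = PᵢVᵢ ln(V_f/Vᵢ) = (2108) ln(4.16/7.75) = -1312 J.
W_net = 1820 − 1312 = 508.6 J.

W_net ≈ 509 J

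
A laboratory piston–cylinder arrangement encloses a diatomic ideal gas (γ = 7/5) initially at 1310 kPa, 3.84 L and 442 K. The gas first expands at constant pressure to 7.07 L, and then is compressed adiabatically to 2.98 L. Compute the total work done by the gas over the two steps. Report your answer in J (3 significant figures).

Step 1 (isobaric): W = PΔV = (1310 kPa)(7.07 − 3.84 L) = 4231 J.
After step 1: P = 1310 kPa, V = 7.07 L, T = 813.8 K.
Step 2 (adiabatic): W = (P₁V₁ − P₂V₂)/(γ−1) = (9262 − 13085)/0.4 = -9558 J.
W_total = 4231 − 9558 = -5327 J.

W_total ≈ -5330 J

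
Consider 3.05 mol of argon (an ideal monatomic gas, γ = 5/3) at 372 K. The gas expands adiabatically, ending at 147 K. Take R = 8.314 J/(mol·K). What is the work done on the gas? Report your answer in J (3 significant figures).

Adiabatic ⇒ Q = 0, so W_by = −ΔU = nCᵥ(T₁ − T₂).
Cᵥ = 3R/2 = 12.47 J/(mol·K).
W = (3.05)(12.47)(372 − 147) = 8558 J.
Work on gas = −W_by = -8558 J.

W ≈ -8560 J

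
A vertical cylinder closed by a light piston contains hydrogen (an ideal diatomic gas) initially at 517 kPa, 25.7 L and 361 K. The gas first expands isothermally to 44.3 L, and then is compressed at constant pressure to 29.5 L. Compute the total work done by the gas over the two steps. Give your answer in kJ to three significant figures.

W_total ≈ 2.80 kJ

Step 1 (isothermal): W = P₁V₁ ln(V₂/V₁) = (13287) ln(44.3/25.7) = 7235 J.
After step 1: P = 299.9 kPa, V = 44.3 L, T = 361 K.
Step 2 (isobaric): W = PΔV = (299.9 kPa)(29.5 − 44.3 L) = -4439 J.
W_total = 7235 − 4439 = 2796 J.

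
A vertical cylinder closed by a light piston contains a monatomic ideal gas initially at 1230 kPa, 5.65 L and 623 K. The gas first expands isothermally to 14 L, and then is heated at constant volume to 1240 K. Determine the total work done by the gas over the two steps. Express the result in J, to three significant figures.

Step 1 (isothermal): W = P₁V₁ ln(V₂/V₁) = (6950) ln(14/5.65) = 6306 J.
Step 2 (isochoric): W = 0 (constant volume).
W_total = 6306 + 0 = 6306 J.

W_total ≈ 6310 J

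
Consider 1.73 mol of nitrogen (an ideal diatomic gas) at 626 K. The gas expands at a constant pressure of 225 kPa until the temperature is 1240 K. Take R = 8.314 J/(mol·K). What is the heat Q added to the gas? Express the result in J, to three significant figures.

Q ≈ 30900 J

Isobaric: W = nRΔT = (1.73)(8.314)(614) = 8831 J.
ΔU = nCᵥΔT with Cᵥ = 5R/2: ΔU = (1.73)(20.79)(614) = 22078 J.
Q = ΔU + W = 22078 + 8831 = 30910 J.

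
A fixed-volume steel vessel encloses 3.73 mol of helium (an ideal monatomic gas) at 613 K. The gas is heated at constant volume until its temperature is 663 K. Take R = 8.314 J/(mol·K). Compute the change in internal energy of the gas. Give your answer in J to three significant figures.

Constant volume ⇒ W = 0, so Q = ΔU = nCᵥΔT with Cᵥ = 3R/2 = 12.47 J/(mol·K).
ΔU = (3.73)(12.47)(663 − 613) = 2326 J.

ΔU ≈ 2330 J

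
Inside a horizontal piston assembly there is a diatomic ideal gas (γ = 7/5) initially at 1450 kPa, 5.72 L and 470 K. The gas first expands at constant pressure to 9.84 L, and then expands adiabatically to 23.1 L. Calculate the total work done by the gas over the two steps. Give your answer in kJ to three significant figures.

Step 1 (isobaric): W = PΔV = (1450 kPa)(9.84 − 5.72 L) = 5974 J.
After step 1: P = 1450 kPa, V = 9.84 L, T = 808.5 K.
Step 2 (adiabatic): W = (P₁V₁ − P₂V₂)/(γ−1) = (14268 − 10142)/0.4 = 10315 J.
W_total = 5974 + 10315 = 16289 J.

W_total ≈ 16.3 kJ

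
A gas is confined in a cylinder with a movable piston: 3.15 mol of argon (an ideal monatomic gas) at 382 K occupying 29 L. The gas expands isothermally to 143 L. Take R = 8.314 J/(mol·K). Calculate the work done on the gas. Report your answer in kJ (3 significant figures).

W ≈ -16.0 kJ

Isothermal: W = nRT ln(V₂/V₁).
W = (3.15)(8.314)(382) × ln(143/29)
  = 10004 × 1.596
W_by_gas = 15962 J; work on gas = −W_by = -15962 J.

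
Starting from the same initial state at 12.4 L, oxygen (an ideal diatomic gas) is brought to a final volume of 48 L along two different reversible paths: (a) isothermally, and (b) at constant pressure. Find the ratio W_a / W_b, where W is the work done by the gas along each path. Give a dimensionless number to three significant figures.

W_a / W_b ≈ 0.471

Path (a) isothermal: W = P₁V₁ ln(V₂/V₁) → W_a/(P₁V₁) = 1.354.
Path (b) isobaric: W = P₁(V₂ − V₁) → W_b/(P₁V₁) = 2.871.
W_a / W_b = 1.354 / 2.871 = 0.4714.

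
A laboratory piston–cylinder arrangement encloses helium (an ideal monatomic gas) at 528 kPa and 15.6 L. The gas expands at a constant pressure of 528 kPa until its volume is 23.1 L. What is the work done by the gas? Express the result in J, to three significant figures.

Isobaric: W = P ΔV.
W = (528 kPa)(23.1 − 15.6 L) = (528)(7.5) = 3960 J.

W ≈ 3960 J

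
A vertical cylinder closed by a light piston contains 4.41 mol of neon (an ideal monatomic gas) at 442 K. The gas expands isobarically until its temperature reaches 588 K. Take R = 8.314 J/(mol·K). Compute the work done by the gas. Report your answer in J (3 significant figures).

Isobaric: W = P ΔV = nR ΔT.
W = (4.41)(8.314)(588 − 442) = 5353 J.

W ≈ 5350 J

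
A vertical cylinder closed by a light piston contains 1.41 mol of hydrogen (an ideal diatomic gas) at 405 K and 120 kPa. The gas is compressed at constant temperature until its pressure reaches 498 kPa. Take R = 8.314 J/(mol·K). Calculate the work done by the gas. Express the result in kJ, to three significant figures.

Isothermal process: W = nRT ln(V₂/V₁) = nRT ln(P₁/P₂).
W = (1.41)(8.314)(405) × ln(120/498)
  = 4748 × ln(0.241) = 4748 × -1.423
W_by_gas = -6757 J.

W ≈ -6.76 kJ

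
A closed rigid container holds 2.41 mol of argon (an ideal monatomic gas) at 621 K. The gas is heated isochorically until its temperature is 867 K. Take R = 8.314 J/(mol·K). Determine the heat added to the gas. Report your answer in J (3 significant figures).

Constant volume ⇒ W = 0, so Q = ΔU = nCᵥΔT with Cᵥ = 3R/2 = 12.47 J/(mol·K).
ΔU = (2.41)(12.47)(867 − 621) = 7394 J.

Q ≈ 7390 J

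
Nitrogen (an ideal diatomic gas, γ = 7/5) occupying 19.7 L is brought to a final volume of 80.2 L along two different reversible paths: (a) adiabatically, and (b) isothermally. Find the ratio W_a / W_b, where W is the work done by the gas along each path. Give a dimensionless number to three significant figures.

W_a / W_b ≈ 0.765

Path (a) adiabatic: W = P₁V₁(1 − (V₁/V₂)^(γ−1))/(γ−1) → W_a/(P₁V₁) = 1.074.
Path (b) isothermal: W = P₁V₁ ln(V₂/V₁) → W_b/(P₁V₁) = 1.404.
W_a / W_b = 1.074 / 1.404 = 0.7652.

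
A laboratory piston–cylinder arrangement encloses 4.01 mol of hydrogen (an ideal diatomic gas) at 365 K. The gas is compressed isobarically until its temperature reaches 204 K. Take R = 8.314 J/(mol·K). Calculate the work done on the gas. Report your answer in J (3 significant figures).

Isobaric: W = P ΔV = nR ΔT.
W = (4.01)(8.314)(204 − 365) = -5368 J.
Work on gas = −W_by = 5368 J.

W ≈ 5370 J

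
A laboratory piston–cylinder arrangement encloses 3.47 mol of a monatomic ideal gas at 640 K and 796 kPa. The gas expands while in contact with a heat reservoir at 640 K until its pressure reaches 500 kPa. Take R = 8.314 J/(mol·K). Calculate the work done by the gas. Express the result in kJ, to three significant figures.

Isothermal process: W = nRT ln(V₂/V₁) = nRT ln(P₁/P₂).
W = (3.47)(8.314)(640) × ln(796/500)
  = 18464 × ln(1.592) = 18464 × 0.465
W_by_gas = 8585 J.

W ≈ 8.59 kJ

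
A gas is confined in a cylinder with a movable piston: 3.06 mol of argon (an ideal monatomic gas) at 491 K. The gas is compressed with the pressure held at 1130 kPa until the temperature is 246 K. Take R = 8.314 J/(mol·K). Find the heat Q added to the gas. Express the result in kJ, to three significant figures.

Isobaric: W = nRΔT = (3.06)(8.314)(-245) = -6233 J.
ΔU = nCᵥΔT with Cᵥ = 3R/2: ΔU = (3.06)(12.47)(-245) = -9350 J.
Q = ΔU + W = -9350 − 6233 = -15583 J.

Q ≈ -15.6 kJ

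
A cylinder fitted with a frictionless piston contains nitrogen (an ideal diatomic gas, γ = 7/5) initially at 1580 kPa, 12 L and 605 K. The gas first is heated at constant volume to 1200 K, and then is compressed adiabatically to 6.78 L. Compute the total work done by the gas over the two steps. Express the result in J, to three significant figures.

Step 1 (isochoric): W = 0 (constant volume).
After step 1: P = 3134 kPa (V unchanged).
Step 2 (adiabatic): W = (P₁V₁ − P₂V₂)/(γ−1) = (37607 − 47255)/0.4 = -24120 J.
W_total = 0 − 24120 = -24120 J.

W_total ≈ -24100 J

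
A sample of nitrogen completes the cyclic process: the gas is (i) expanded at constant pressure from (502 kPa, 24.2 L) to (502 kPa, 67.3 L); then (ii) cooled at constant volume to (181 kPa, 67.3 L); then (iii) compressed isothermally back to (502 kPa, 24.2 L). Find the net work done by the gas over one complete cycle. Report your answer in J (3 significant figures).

Leg (i): W = PΔV = (502)(67.3 − 24.2) = 21636 J.
Leg (ii): W = 0.
Leg (iii): W = PᵢVᵢ ln(V_f/Vᵢ) = (12181) ln(24.2/67.3) = -12459 J.
W_net = 21636 − 12459 = 9177 J.

W_net ≈ 9180 J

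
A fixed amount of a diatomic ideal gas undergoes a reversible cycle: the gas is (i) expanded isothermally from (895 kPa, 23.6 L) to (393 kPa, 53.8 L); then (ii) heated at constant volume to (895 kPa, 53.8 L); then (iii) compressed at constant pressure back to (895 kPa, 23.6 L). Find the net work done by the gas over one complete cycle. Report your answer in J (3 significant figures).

Leg (i): W = PᵢVᵢ ln(V_f/Vᵢ) = (21122) ln(53.8/23.6) = 17405 J.
Leg (ii): W = 0.
Leg (iii): W = PΔV = (895)(23.6 − 53.8) = -27029 J.
W_net = 17405 − 27029 = -9624 J.

W_net ≈ -9620 J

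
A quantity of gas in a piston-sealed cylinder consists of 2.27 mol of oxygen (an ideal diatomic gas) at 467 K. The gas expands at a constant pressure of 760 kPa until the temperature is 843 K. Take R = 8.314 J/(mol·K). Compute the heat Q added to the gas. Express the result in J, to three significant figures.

Isobaric: W = nRΔT = (2.27)(8.314)(376) = 7096 J.
ΔU = nCᵥΔT with Cᵥ = 5R/2: ΔU = (2.27)(20.79)(376) = 17740 J.
Q = ΔU + W = 17740 + 7096 = 24837 J.

Q ≈ 24800 J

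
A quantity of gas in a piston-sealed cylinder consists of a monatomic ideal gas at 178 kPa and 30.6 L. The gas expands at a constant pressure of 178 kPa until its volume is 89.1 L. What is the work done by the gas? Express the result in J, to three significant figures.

Isobaric: W = P ΔV.
W = (178 kPa)(89.1 − 30.6 L) = (178)(58.5) = 10413 J.

W ≈ 10400 J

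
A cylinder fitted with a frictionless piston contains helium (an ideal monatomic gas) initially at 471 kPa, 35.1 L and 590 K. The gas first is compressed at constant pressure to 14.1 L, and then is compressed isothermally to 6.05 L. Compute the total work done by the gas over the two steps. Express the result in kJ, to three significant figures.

Step 1 (isobaric): W = PΔV = (471 kPa)(14.1 − 35.1 L) = -9891 J.
After step 1: P = 471 kPa, V = 14.1 L, T = 237 K.
Step 2 (isothermal): W = P₁V₁ ln(V₂/V₁) = (6641) ln(6.05/14.1) = -5619 J.
W_total = -9891 − 5619 = -15510 J.

W_total ≈ -15.5 kJ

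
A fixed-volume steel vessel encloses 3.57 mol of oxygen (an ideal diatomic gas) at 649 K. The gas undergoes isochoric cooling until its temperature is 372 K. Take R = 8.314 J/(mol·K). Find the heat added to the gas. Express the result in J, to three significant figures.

Constant volume ⇒ W = 0, so Q = ΔU = nCᵥΔT with Cᵥ = 5R/2 = 20.79 J/(mol·K).
ΔU = (3.57)(20.79)(372 − 649) = -20554 J.

Q ≈ -20600 J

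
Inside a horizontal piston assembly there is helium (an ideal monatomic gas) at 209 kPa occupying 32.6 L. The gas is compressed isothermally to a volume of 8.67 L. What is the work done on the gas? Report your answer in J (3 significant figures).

Isothermal: W = nRT ln(V₂/V₁) = P₁V₁ ln(V₂/V₁).
P₁V₁ = (209 kPa)(32.6 L) = 6813 J.
W = 6813 × ln(8.67/32.6) = 6813 × -1.324
W_by_gas = -9024 J; work on gas = −W_by = 9024 J.

W ≈ 9020 J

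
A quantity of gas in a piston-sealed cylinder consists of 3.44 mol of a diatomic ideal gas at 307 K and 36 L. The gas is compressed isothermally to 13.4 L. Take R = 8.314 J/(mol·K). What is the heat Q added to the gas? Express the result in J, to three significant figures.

Q ≈ -8680 J

Isothermal ⇒ ΔU = 0, so Q = W = nRT ln(V₂/V₁).
Q = (3.44)(8.314)(307) ln(13.4/36) = 8780 × -0.9883 = -8677 J.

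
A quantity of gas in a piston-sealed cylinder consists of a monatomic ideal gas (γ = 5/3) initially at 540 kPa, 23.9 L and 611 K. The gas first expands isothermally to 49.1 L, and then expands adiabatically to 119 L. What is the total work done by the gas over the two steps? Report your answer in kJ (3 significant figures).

W_total ≈ 17.9 kJ

Step 1 (isothermal): W = P₁V₁ ln(V₂/V₁) = (12906) ln(49.1/23.9) = 9292 J.
After step 1: P = 262.9 kPa, V = 49.1 L, T = 611 K.
Step 2 (adiabatic): W = (P₁V₁ − P₂V₂)/(γ−1) = (12906 − 7153)/0.667 = 8630 J.
W_total = 9292 + 8630 = 17922 J.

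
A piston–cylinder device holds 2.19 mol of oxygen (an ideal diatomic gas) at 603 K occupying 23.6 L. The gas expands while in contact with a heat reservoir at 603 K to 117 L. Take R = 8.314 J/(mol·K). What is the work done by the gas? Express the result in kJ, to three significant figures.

Isothermal: W = nRT ln(V₂/V₁).
W = (2.19)(8.314)(603) × ln(117/23.6)
  = 10979 × 1.601
W_by_gas = 17577 J.

W ≈ 17.6 kJ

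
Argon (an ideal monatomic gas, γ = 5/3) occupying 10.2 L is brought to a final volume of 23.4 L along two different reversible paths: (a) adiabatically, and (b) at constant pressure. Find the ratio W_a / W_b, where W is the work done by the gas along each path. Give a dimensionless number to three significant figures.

W_a / W_b ≈ 0.493

Path (a) adiabatic: W = P₁V₁(1 − (V₁/V₂)^(γ−1))/(γ−1) → W_a/(P₁V₁) = 0.6377.
Path (b) isobaric: W = P₁(V₂ − V₁) → W_b/(P₁V₁) = 1.294.
W_a / W_b = 0.6377 / 1.294 = 0.4927.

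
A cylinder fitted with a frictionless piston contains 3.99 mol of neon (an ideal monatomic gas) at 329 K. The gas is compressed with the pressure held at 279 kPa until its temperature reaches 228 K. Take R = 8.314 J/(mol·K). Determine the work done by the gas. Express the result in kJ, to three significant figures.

W ≈ -3.35 kJ

Isobaric: W = P ΔV = nR ΔT.
W = (3.99)(8.314)(228 − 329) = -3350 J.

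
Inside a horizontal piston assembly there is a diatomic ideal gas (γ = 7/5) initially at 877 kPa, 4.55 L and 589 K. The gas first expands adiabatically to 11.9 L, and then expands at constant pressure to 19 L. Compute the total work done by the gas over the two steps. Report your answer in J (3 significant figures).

Step 1 (adiabatic): W = (P₁V₁ − P₂V₂)/(γ−1) = (3990 − 2716)/0.4 = 3185 J.
After step 1: P = 228.3 kPa, V = 11.9 L, T = 401 K.
Step 2 (isobaric): W = PΔV = (228.3 kPa)(19 − 11.9 L) = 1621 J.
W_total = 3185 + 1621 = 4806 J.

W_total ≈ 4810 J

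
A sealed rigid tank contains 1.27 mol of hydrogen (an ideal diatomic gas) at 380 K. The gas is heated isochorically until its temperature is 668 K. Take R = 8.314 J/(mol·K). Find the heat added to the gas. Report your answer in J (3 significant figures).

Constant volume ⇒ W = 0, so Q = ΔU = nCᵥΔT with Cᵥ = 5R/2 = 20.79 J/(mol·K).
ΔU = (1.27)(20.79)(668 − 380) = 7602 J.

Q ≈ 7600 J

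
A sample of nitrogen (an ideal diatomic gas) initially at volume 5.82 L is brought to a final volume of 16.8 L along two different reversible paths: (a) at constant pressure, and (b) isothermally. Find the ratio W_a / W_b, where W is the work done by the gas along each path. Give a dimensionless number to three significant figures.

W_a / W_b ≈ 1.78

Path (a) isobaric: W = P₁(V₂ − V₁) → W_a/(P₁V₁) = 1.887.
Path (b) isothermal: W = P₁V₁ ln(V₂/V₁) → W_b/(P₁V₁) = 1.06.
W_a / W_b = 1.887 / 1.06 = 1.78.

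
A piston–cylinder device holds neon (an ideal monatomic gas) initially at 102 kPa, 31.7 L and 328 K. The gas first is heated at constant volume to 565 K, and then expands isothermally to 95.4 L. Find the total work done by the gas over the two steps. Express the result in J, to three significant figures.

Step 1 (isochoric): W = 0 (constant volume).
After step 1: P = 175.7 kPa (V unchanged).
Step 2 (isothermal): W = P₁V₁ ln(V₂/V₁) = (5570) ln(95.4/31.7) = 6137 J.
W_total = 0 + 6137 = 6137 J.

W_total ≈ 6140 J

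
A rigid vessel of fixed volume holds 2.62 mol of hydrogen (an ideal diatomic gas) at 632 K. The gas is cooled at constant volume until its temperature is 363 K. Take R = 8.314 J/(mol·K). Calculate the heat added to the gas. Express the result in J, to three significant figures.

Q ≈ -14600 J

Constant volume ⇒ W = 0, so Q = ΔU = nCᵥΔT with Cᵥ = 5R/2 = 20.79 J/(mol·K).
ΔU = (2.62)(20.79)(363 − 632) = -14649 J.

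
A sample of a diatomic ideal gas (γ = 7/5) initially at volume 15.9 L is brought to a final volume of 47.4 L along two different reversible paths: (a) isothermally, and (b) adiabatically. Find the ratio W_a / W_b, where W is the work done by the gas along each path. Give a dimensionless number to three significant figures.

W_a / W_b ≈ 1.23

Path (a) isothermal: W = P₁V₁ ln(V₂/V₁) → W_a/(P₁V₁) = 1.092.
Path (b) adiabatic: W = P₁V₁(1 − (V₁/V₂)^(γ−1))/(γ−1) → W_b/(P₁V₁) = 0.8849.
W_a / W_b = 1.092 / 0.8849 = 1.234.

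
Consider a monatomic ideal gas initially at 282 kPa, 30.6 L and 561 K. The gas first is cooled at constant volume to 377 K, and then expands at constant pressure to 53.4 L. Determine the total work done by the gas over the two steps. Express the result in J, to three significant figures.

W_total ≈ 4320 J

Step 1 (isochoric): W = 0 (constant volume).
After step 1: P = 189.5 kPa (V unchanged).
Step 2 (isobaric): W = PΔV = (189.5 kPa)(53.4 − 30.6 L) = 4321 J.
W_total = 0 + 4321 = 4321 J.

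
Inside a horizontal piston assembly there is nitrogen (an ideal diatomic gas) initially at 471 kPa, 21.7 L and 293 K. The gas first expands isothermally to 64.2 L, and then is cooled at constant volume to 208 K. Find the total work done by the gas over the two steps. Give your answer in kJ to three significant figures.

W_total ≈ 11.1 kJ

Step 1 (isothermal): W = P₁V₁ ln(V₂/V₁) = (10221) ln(64.2/21.7) = 11086 J.
Step 2 (isochoric): W = 0 (constant volume).
W_total = 11086 + 0 = 11086 J.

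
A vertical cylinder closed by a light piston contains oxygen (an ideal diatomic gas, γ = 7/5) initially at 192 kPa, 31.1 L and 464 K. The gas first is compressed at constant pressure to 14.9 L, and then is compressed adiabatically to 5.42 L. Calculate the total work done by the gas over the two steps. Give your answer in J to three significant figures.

Step 1 (isobaric): W = PΔV = (192 kPa)(14.9 − 31.1 L) = -3110 J.
After step 1: P = 192 kPa, V = 14.9 L, T = 222.3 K.
Step 2 (adiabatic): W = (P₁V₁ − P₂V₂)/(γ−1) = (2861 − 4287)/0.4 = -3566 J.
W_total = -3110 − 3566 = -6676 J.

W_total ≈ -6680 J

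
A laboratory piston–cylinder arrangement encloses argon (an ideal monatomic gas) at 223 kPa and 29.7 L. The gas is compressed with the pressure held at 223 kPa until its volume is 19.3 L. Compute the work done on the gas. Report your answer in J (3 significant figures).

W ≈ 2320 J

Isobaric: W = P ΔV.
W = (223 kPa)(19.3 − 29.7 L) = (223)(-10.4) = -2319 J.
Work on gas = −W_by = 2319 J.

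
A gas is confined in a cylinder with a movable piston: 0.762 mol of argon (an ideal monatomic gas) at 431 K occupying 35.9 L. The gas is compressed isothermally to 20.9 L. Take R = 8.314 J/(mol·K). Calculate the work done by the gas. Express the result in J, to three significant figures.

Isothermal: W = nRT ln(V₂/V₁).
W = (0.762)(8.314)(431) × ln(20.9/35.9)
  = 2731 × -0.541
W_by_gas = -1477 J.

W ≈ -1480 J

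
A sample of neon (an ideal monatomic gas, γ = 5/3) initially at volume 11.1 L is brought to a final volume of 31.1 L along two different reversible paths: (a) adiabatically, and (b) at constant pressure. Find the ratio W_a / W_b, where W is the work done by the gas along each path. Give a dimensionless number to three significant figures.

Path (a) adiabatic: W = P₁V₁(1 − (V₁/V₂)^(γ−1))/(γ−1) → W_a/(P₁V₁) = 0.7453.
Path (b) isobaric: W = P₁(V₂ − V₁) → W_b/(P₁V₁) = 1.802.
W_a / W_b = 0.7453 / 1.802 = 0.4136.

W_a / W_b ≈ 0.414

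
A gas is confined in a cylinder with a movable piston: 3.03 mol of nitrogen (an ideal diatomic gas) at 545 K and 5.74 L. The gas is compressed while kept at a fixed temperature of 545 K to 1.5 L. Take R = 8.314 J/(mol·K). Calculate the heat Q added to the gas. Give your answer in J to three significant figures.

Q ≈ -18400 J

Isothermal ⇒ ΔU = 0, so Q = W = nRT ln(V₂/V₁).
Q = (3.03)(8.314)(545) ln(1.5/5.74) = 13729 × -1.342 = -18425 J.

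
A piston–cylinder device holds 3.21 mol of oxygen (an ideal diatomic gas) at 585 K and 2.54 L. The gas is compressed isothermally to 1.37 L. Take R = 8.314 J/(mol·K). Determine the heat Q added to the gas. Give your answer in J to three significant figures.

Isothermal ⇒ ΔU = 0, so Q = W = nRT ln(V₂/V₁).
Q = (3.21)(8.314)(585) ln(1.37/2.54) = 15612 × -0.6174 = -9638 J.

Q ≈ -9640 J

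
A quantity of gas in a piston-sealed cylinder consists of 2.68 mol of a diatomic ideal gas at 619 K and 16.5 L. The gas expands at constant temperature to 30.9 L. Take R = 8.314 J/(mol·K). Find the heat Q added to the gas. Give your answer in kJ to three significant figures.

Q ≈ 8.65 kJ

Isothermal ⇒ ΔU = 0, so Q = W = nRT ln(V₂/V₁).
Q = (2.68)(8.314)(619) ln(30.9/16.5) = 13792 × 0.6274 = 8653 J.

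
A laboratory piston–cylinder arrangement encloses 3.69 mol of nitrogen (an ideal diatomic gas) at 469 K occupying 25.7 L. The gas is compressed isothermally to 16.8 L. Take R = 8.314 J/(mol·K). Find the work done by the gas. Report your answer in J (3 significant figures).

Isothermal: W = nRT ln(V₂/V₁).
W = (3.69)(8.314)(469) × ln(16.8/25.7)
  = 14388 × -0.4251
W_by_gas = -6117 J.

W ≈ -6120 J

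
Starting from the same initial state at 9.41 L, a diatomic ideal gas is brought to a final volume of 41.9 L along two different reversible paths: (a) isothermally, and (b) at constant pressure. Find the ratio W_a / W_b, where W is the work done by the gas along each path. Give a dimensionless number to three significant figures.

W_a / W_b ≈ 0.433

Path (a) isothermal: W = P₁V₁ ln(V₂/V₁) → W_a/(P₁V₁) = 1.494.
Path (b) isobaric: W = P₁(V₂ − V₁) → W_b/(P₁V₁) = 3.453.
W_a / W_b = 1.494 / 3.453 = 0.4326.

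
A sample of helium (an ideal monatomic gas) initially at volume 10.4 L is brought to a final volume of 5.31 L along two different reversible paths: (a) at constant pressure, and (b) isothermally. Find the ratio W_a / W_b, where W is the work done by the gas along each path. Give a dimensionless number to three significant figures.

Path (a) isobaric: W = P₁(V₂ − V₁) → W_a/(P₁V₁) = -0.4894.
Path (b) isothermal: W = P₁V₁ ln(V₂/V₁) → W_b/(P₁V₁) = -0.6722.
W_a / W_b = -0.4894 / -0.6722 = 0.7281.

W_a / W_b ≈ 0.728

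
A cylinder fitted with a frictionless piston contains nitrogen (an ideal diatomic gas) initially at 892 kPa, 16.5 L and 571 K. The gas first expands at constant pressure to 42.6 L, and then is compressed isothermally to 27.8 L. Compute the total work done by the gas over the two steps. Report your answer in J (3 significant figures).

W_total ≈ 7060 J

Step 1 (isobaric): W = PΔV = (892 kPa)(42.6 − 16.5 L) = 23281 J.
After step 1: P = 892 kPa, V = 42.6 L, T = 1474 K.
Step 2 (isothermal): W = P₁V₁ ln(V₂/V₁) = (37999) ln(27.8/42.6) = -16219 J.
W_total = 23281 − 16219 = 7062 J.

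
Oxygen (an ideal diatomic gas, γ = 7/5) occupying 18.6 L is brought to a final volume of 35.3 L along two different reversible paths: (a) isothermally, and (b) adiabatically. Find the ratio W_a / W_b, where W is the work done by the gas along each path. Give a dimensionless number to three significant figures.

W_a / W_b ≈ 1.13

Path (a) isothermal: W = P₁V₁ ln(V₂/V₁) → W_a/(P₁V₁) = 0.6407.
Path (b) adiabatic: W = P₁V₁(1 − (V₁/V₂)^(γ−1))/(γ−1) → W_b/(P₁V₁) = 0.5652.
W_a / W_b = 0.6407 / 0.5652 = 1.134.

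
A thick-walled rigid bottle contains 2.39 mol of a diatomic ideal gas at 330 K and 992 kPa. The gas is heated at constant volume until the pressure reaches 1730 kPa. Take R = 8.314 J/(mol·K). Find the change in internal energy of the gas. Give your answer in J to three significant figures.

Constant volume ⇒ W = 0, so Q = ΔU = nCᵥΔT with Cᵥ = 5R/2 = 20.79 J/(mol·K).
At constant V, T₂/T₁ = P₂/P₁ ⇒ ΔT = T₁(P₂/P₁ − 1) = 330·(1730/992 − 1) = 245.5 K.
ΔU = (2.39)(20.79)(245.5) = 12196 J.

ΔU ≈ 12200 J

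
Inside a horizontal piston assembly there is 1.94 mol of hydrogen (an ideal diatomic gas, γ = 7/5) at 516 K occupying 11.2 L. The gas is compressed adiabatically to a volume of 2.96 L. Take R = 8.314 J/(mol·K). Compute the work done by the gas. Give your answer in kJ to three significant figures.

W ≈ -14.6 kJ

Adiabatic: TV^(γ−1) = const with γ = 7/5.
T₂ = T₁ (V₁/V₂)^(γ−1) = 516 × (11.2/2.96)^0.4 = 516 × 1.703 = 878.7 K.
W_by = nCᵥ(T₁ − T₂) = (1.94)(20.79)(516 − 878.7) = -14623 J.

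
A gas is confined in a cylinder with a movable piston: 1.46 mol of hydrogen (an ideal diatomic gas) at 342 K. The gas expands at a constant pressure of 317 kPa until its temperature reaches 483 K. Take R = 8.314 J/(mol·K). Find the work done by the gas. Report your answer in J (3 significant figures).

W ≈ 1710 J

Isobaric: W = P ΔV = nR ΔT.
W = (1.46)(8.314)(483 − 342) = 1712 J.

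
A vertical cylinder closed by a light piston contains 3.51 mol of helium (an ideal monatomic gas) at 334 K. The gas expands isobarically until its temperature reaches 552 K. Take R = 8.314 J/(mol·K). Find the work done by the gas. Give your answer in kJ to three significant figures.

W ≈ 6.36 kJ

Isobaric: W = P ΔV = nR ΔT.
W = (3.51)(8.314)(552 − 334) = 6362 J.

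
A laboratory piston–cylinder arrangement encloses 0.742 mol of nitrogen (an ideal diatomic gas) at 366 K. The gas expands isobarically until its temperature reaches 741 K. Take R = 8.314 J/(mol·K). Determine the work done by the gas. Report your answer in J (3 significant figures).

Isobaric: W = P ΔV = nR ΔT.
W = (0.742)(8.314)(741 − 366) = 2313 J.

W ≈ 2310 J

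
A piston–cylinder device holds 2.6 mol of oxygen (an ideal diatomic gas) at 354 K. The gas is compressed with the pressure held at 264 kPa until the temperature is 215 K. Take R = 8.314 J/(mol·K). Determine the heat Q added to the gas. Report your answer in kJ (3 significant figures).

Isobaric: W = nRΔT = (2.6)(8.314)(-139) = -3005 J.
ΔU = nCᵥΔT with Cᵥ = 5R/2: ΔU = (2.6)(20.79)(-139) = -7512 J.
Q = ΔU + W = -7512 − 3005 = -10516 J.

Q ≈ -10.5 kJ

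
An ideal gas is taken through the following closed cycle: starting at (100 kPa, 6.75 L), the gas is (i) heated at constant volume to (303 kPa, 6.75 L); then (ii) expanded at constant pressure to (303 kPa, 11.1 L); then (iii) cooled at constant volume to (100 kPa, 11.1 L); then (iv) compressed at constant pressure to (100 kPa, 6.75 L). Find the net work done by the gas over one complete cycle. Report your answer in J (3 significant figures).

Constant-volume legs do no work.
W(ii) = (303)(11.1 − 6.75) = 1318 J; W(iv) = (100)(6.75 − 11.1) = -435 J.
W_net = 1318 − 435 = 883 J (the clockwise enclosed area).

W_net ≈ 883 J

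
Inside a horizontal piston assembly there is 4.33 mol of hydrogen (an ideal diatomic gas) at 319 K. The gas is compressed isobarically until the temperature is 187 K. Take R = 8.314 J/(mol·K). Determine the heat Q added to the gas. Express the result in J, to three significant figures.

Q ≈ -16600 J

Isobaric: W = nRΔT = (4.33)(8.314)(-132) = -4752 J.
ΔU = nCᵥΔT with Cᵥ = 5R/2: ΔU = (4.33)(20.79)(-132) = -11880 J.
Q = ΔU + W = -11880 − 4752 = -16632 J.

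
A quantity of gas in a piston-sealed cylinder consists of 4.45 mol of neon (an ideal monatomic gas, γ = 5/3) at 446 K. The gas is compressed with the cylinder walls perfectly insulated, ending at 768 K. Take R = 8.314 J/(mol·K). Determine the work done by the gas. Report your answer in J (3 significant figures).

Adiabatic ⇒ Q = 0, so W_by = −ΔU = nCᵥ(T₁ − T₂).
Cᵥ = 3R/2 = 12.47 J/(mol·K).
W = (4.45)(12.47)(446 − 768) = -17870 J.

W ≈ -17900 J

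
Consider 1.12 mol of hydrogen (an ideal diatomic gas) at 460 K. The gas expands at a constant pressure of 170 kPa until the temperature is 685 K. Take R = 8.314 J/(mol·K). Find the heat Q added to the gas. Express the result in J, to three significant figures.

Isobaric: W = nRΔT = (1.12)(8.314)(225) = 2095 J.
ΔU = nCᵥΔT with Cᵥ = 5R/2: ΔU = (1.12)(20.79)(225) = 5238 J.
Q = ΔU + W = 5238 + 2095 = 7333 J.

Q ≈ 7330 J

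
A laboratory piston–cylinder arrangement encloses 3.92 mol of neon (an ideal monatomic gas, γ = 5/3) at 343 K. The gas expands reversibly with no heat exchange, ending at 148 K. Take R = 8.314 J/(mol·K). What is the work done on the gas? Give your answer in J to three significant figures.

W ≈ -9530 J

Adiabatic ⇒ Q = 0, so W_by = −ΔU = nCᵥ(T₁ − T₂).
Cᵥ = 3R/2 = 12.47 J/(mol·K).
W = (3.92)(12.47)(343 − 148) = 9533 J.
Work on gas = −W_by = -9533 J.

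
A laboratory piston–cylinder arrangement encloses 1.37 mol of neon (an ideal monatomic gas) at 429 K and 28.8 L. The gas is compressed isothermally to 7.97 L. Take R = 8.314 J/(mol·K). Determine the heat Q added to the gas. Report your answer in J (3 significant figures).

Q ≈ -6280 J

Isothermal ⇒ ΔU = 0, so Q = W = nRT ln(V₂/V₁).
Q = (1.37)(8.314)(429) ln(7.97/28.8) = 4886 × -1.285 = -6277 J.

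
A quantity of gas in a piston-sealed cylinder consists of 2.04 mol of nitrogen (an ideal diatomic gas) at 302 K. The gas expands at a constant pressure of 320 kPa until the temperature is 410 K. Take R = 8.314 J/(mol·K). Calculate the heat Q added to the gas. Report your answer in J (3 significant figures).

Isobaric: W = nRΔT = (2.04)(8.314)(108) = 1832 J.
ΔU = nCᵥΔT with Cᵥ = 5R/2: ΔU = (2.04)(20.79)(108) = 4579 J.
Q = ΔU + W = 4579 + 1832 = 6411 J.

Q ≈ 6410 J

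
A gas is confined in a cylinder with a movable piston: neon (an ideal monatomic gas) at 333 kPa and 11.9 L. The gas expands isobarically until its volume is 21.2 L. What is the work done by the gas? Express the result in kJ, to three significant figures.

Isobaric: W = P ΔV.
W = (333 kPa)(21.2 − 11.9 L) = (333)(9.3) = 3097 J.

W ≈ 3.10 kJ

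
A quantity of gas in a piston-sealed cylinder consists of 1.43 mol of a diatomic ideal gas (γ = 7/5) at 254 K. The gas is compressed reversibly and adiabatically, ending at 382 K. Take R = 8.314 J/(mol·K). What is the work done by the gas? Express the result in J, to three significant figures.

Adiabatic ⇒ Q = 0, so W_by = −ΔU = nCᵥ(T₁ − T₂).
Cᵥ = 5R/2 = 20.79 J/(mol·K).
W = (1.43)(20.79)(254 − 382) = -3804 J.

W ≈ -3800 J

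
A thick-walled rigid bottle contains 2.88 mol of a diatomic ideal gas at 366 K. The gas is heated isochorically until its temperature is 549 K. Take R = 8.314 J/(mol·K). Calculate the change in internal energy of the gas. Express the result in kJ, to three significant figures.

ΔU ≈ 11.0 kJ

Constant volume ⇒ W = 0, so Q = ΔU = nCᵥΔT with Cᵥ = 5R/2 = 20.79 J/(mol·K).
ΔU = (2.88)(20.79)(549 − 366) = 10955 J.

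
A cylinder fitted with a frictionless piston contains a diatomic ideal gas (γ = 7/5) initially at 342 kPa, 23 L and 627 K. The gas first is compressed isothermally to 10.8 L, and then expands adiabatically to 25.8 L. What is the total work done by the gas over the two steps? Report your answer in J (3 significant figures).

Step 1 (isothermal): W = P₁V₁ ln(V₂/V₁) = (7866) ln(10.8/23) = -5946 J.
After step 1: P = 728.3 kPa, V = 10.8 L, T = 627 K.
Step 2 (adiabatic): W = (P₁V₁ − P₂V₂)/(γ−1) = (7866 − 5552)/0.4 = 5784 J.
W_total = -5946 + 5784 = -162.1 J.

W_total ≈ -162 J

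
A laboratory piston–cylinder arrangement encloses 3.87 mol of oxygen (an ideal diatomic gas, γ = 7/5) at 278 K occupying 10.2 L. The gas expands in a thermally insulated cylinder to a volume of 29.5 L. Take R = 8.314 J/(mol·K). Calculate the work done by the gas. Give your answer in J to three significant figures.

W ≈ 7740 J

Adiabatic: TV^(γ−1) = const with γ = 7/5.
T₂ = T₁ (V₁/V₂)^(γ−1) = 278 × (10.2/29.5)^0.4 = 278 × 0.6539 = 181.8 K.
W_by = nCᵥ(T₁ − T₂) = (3.87)(20.79)(278 − 181.8) = 7739 J.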